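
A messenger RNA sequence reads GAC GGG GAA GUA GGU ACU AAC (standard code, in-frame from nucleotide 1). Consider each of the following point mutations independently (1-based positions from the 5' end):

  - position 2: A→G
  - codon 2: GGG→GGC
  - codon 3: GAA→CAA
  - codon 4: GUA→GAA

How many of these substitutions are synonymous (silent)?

Codon 1: GAC (Asp) → GGC (Gly) — missense.
Codon 2: GGG (Gly) → GGC (Gly) — synonymous.
Codon 3: GAA (Glu) → CAA (Gln) — missense.
Codon 4: GUA (Val) → GAA (Glu) — missense.
Synonymous: 1 of 4.

1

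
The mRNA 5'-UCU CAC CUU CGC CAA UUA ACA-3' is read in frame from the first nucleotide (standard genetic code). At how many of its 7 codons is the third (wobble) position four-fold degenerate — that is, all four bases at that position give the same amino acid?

4

Codon 1 UCU (Ser): third position 4-fold.
Codon 2 CAC (His): third position 2-fold.
Codon 3 CUU (Leu): third position 4-fold.
Codon 4 CGC (Arg): third position 4-fold.
Codon 5 CAA (Gln): third position 2-fold.
Codon 6 UUA (Leu): third position 2-fold.
Codon 7 ACA (Thr): third position 4-fold.
Four-fold degenerate third positions: 4.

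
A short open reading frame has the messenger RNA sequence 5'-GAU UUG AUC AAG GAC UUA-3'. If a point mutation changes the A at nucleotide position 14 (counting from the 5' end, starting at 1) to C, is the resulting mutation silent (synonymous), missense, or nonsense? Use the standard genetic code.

missense

Position 14 falls in codon 5: GAC → Asp.
After the substitution the codon is GCC → Ala.
Asp ≠ Ala, so this is a missense mutation.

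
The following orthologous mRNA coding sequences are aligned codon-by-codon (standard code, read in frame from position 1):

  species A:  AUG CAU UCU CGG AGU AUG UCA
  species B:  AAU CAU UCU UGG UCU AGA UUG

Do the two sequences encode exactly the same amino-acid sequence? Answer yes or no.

Codon 1: AUG Met / AAU Asn — nonsynonymous.
Codon 2: CAU His / CAU His — identical.
Codon 3: UCU Ser / UCU Ser — identical.
Codon 4: CGG Arg / UGG Trp — nonsynonymous.
Codon 5: AGU Ser / UCU Ser — synonymous.
Codon 6: AUG Met / AGA Arg — nonsynonymous.
Codon 7: UCA Ser / UUG Leu — nonsynonymous.
Nonsynonymous differences: 4 → different protein.

no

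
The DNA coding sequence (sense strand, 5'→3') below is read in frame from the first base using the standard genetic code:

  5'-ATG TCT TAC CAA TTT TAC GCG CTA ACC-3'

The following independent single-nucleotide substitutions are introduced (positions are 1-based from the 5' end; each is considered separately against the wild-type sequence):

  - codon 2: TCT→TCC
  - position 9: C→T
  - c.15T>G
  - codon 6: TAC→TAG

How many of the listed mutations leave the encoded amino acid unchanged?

Codon 2: TCT (Ser) → TCC (Ser) — synonymous.
Codon 3: TAC (Tyr) → TAT (Tyr) — synonymous.
Codon 5: TTT (Phe) → TTG (Leu) — missense.
Codon 6: TAC (Tyr) → TAG (Stop) — nonsense.
Synonymous: 2 of 4.

2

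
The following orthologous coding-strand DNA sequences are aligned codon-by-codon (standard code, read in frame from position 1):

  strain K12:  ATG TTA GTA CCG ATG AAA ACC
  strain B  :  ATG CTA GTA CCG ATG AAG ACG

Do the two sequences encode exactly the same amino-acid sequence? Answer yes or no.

Codon 1: ATG Met / ATG Met — identical.
Codon 2: TTA Leu / CTA Leu — synonymous.
Codon 3: GTA Val / GTA Val — identical.
Codon 4: CCG Pro / CCG Pro — identical.
Codon 5: ATG Met / ATG Met — identical.
Codon 6: AAA Lys / AAG Lys — synonymous.
Codon 7: ACC Thr / ACG Thr — synonymous.
Nonsynonymous differences: 0 → same protein.

yes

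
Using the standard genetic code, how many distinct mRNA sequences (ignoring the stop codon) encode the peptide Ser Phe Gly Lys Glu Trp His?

384

Ser: 6 codons.
Phe: 2 codons.
Gly: 4 codons.
Lys: 2 codons.
Glu: 2 codons.
Trp: 1 codon.
His: 2 codons.
6 × 2 × 4 × 2 × 2 × 1 × 2 = 384.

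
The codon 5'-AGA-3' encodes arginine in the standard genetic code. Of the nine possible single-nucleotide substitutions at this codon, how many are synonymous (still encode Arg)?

Position 1: CGA → 1 synonymous.
Position 2: none → 0 synonymous.
Position 3: AGG → 1 synonymous.
Total: 1 + 0 + 1 = 2.

2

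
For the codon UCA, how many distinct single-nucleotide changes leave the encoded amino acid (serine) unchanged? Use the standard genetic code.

Position 1: none → 0 synonymous.
Position 2: none → 0 synonymous.
Position 3: UCU, UCC, UCG → 3 synonymous.
Total: 0 + 0 + 3 = 3.

3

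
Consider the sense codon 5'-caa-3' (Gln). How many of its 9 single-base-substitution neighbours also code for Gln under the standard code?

1

Position 1: none → 0 synonymous.
Position 2: none → 0 synonymous.
Position 3: CAG → 1 synonymous.
Total: 0 + 0 + 1 = 1.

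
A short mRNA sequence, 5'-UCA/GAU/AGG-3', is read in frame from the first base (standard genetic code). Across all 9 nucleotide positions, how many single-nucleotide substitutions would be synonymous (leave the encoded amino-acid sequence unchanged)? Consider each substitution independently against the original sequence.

Codon 1 (UCA, Ser): 3 synonymous substitutions.
Codon 2 (GAU, Asp): 1 synonymous substitution.
Codon 3 (AGG, Arg): 2 synonymous substitutions.
Total: 3 + 1 + 2 = 6.

6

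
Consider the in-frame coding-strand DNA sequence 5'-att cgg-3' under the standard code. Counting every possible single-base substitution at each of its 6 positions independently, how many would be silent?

6

Codon 1 (ATT, Ile): 2 synonymous substitutions.
Codon 2 (CGG, Arg): 4 synonymous substitutions.
Total: 2 + 4 = 6.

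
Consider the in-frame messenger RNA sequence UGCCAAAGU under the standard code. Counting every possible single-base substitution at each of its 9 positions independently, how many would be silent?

Codon 1 (UGC, Cys): 1 synonymous substitution.
Codon 2 (CAA, Gln): 1 synonymous substitution.
Codon 3 (AGU, Ser): 1 synonymous substitution.
Total: 1 + 1 + 1 = 3.

3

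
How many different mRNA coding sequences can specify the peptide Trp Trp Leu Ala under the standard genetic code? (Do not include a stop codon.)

Trp: 1 codon.
Trp: 1 codon.
Leu: 6 codons.
Ala: 4 codons.
1 × 1 × 6 × 4 = 24.

24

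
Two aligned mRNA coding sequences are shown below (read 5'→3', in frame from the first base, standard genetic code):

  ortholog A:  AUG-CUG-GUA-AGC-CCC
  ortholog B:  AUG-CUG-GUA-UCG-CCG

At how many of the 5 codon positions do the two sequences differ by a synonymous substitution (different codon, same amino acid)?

Codon 1: AUG Met / AUG Met — identical.
Codon 2: CUG Leu / CUG Leu — identical.
Codon 3: GUA Val / GUA Val — identical.
Codon 4: AGC Ser / UCG Ser — synonymous.
Codon 5: CCC Pro / CCG Pro — synonymous.
Synonymous differences: 2.

2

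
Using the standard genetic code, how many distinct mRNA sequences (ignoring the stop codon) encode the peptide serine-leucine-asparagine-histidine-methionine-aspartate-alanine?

1152

Ser: 6 codons.
Leu: 6 codons.
Asn: 2 codons.
His: 2 codons.
Met: 1 codon.
Asp: 2 codons.
Ala: 4 codons.
6 × 6 × 2 × 2 × 1 × 2 × 4 = 1152.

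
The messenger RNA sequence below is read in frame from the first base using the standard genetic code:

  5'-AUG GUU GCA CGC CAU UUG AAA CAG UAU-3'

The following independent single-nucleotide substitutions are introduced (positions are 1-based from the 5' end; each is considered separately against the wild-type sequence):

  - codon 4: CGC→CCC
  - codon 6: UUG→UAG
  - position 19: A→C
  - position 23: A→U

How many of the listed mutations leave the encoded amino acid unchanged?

0

Codon 4: CGC (Arg) → CCC (Pro) — missense.
Codon 6: UUG (Leu) → UAG (Stop) — nonsense.
Codon 7: AAA (Lys) → CAA (Gln) — missense.
Codon 8: CAG (Gln) → CUG (Leu) — missense.
Synonymous: 0 of 4.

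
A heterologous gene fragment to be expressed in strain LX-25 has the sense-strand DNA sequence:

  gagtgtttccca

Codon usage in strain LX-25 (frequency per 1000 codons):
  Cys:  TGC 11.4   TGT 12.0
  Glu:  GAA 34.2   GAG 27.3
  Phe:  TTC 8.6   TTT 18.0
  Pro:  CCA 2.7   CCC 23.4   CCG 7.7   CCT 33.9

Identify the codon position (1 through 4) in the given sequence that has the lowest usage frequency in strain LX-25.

4

Codon 1 GAG (Glu): 27.3 per 1000.
Codon 2 TGT (Cys): 12.0 per 1000.
Codon 3 TTC (Phe): 8.6 per 1000.
Codon 4 CCA (Pro): 2.7 per 1000.
Lowest frequency is 2.7 at codon 4.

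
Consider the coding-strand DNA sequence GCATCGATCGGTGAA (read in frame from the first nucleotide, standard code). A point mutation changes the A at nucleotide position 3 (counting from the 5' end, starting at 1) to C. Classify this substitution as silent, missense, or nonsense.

silent

Position 3 falls in codon 1: GCA → Ala.
After the substitution the codon is GCC → Ala.
Both encode Ala, so the change is synonymous.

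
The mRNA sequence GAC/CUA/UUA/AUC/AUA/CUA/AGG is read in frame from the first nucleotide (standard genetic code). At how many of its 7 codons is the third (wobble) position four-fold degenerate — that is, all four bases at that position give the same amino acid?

Codon 1 GAC (Asp): third position 2-fold.
Codon 2 CUA (Leu): third position 4-fold.
Codon 3 UUA (Leu): third position 2-fold.
Codon 4 AUC (Ile): third position 3-fold.
Codon 5 AUA (Ile): third position 3-fold.
Codon 6 CUA (Leu): third position 4-fold.
Codon 7 AGG (Arg): third position 2-fold.
Four-fold degenerate third positions: 2.

2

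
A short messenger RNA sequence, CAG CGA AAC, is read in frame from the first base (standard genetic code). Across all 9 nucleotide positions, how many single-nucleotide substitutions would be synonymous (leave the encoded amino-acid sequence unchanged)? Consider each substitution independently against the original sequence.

Codon 1 (CAG, Gln): 1 synonymous substitution.
Codon 2 (CGA, Arg): 4 synonymous substitutions.
Codon 3 (AAC, Asn): 1 synonymous substitution.
Total: 1 + 4 + 1 = 6.

6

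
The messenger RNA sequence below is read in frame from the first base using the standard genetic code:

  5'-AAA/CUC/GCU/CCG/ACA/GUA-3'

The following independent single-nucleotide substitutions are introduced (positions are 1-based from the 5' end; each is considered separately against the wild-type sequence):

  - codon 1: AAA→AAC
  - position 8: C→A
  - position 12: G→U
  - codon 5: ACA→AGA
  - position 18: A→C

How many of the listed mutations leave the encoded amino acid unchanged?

2

Codon 1: AAA (Lys) → AAC (Asn) — missense.
Codon 3: GCU (Ala) → GAU (Asp) — missense.
Codon 4: CCG (Pro) → CCU (Pro) — synonymous.
Codon 5: ACA (Thr) → AGA (Arg) — missense.
Codon 6: GUA (Val) → GUC (Val) — synonymous.
Synonymous: 2 of 5.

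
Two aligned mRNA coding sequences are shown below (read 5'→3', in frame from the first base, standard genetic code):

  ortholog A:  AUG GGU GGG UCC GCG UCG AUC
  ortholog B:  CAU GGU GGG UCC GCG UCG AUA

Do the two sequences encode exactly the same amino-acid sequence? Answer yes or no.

Codon 1: AUG Met / CAU His — nonsynonymous.
Codon 2: GGU Gly / GGU Gly — identical.
Codon 3: GGG Gly / GGG Gly — identical.
Codon 4: UCC Ser / UCC Ser — identical.
Codon 5: GCG Ala / GCG Ala — identical.
Codon 6: UCG Ser / UCG Ser — identical.
Codon 7: AUC Ile / AUA Ile — synonymous.
Nonsynonymous differences: 1 → different protein.

no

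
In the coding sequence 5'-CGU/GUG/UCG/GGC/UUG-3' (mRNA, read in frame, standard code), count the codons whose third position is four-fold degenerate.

4

Codon 1 CGU (Arg): third position 4-fold.
Codon 2 GUG (Val): third position 4-fold.
Codon 3 UCG (Ser): third position 4-fold.
Codon 4 GGC (Gly): third position 4-fold.
Codon 5 UUG (Leu): third position 2-fold.
Four-fold degenerate third positions: 4.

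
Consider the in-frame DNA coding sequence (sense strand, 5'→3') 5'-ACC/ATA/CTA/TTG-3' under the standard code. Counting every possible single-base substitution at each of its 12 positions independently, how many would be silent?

11

Codon 1 (ACC, Thr): 3 synonymous substitutions.
Codon 2 (ATA, Ile): 2 synonymous substitutions.
Codon 3 (CTA, Leu): 4 synonymous substitutions.
Codon 4 (TTG, Leu): 2 synonymous substitutions.
Total: 3 + 2 + 4 + 2 = 11.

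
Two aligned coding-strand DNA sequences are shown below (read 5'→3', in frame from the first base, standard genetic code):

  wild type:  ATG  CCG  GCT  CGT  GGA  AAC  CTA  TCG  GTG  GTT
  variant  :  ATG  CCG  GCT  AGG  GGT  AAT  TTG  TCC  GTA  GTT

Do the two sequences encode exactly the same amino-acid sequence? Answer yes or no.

Codon 1: ATG Met / ATG Met — identical.
Codon 2: CCG Pro / CCG Pro — identical.
Codon 3: GCT Ala / GCT Ala — identical.
Codon 4: CGT Arg / AGG Arg — synonymous.
Codon 5: GGA Gly / GGT Gly — synonymous.
Codon 6: AAC Asn / AAT Asn — synonymous.
Codon 7: CTA Leu / TTG Leu — synonymous.
Codon 8: TCG Ser / TCC Ser — synonymous.
Codon 9: GTG Val / GTA Val — synonymous.
Codon 10: GTT Val / GTT Val — identical.
Nonsynonymous differences: 0 → same protein.

yes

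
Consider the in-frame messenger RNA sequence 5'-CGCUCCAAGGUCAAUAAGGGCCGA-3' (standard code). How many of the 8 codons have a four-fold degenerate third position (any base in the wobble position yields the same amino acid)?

5

Codon 1 CGC (Arg): third position 4-fold.
Codon 2 UCC (Ser): third position 4-fold.
Codon 3 AAG (Lys): third position 2-fold.
Codon 4 GUC (Val): third position 4-fold.
Codon 5 AAU (Asn): third position 2-fold.
Codon 6 AAG (Lys): third position 2-fold.
Codon 7 GGC (Gly): third position 4-fold.
Codon 8 CGA (Arg): third position 4-fold.
Four-fold degenerate third positions: 5.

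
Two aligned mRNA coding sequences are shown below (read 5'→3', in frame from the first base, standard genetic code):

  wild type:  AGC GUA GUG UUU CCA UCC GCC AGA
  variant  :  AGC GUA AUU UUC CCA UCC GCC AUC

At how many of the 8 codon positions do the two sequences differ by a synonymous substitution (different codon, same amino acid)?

Codon 1: AGC Ser / AGC Ser — identical.
Codon 2: GUA Val / GUA Val — identical.
Codon 3: GUG Val / AUU Ile — nonsynonymous.
Codon 4: UUU Phe / UUC Phe — synonymous.
Codon 5: CCA Pro / CCA Pro — identical.
Codon 6: UCC Ser / UCC Ser — identical.
Codon 7: GCC Ala / GCC Ala — identical.
Codon 8: AGA Arg / AUC Ile — nonsynonymous.
Synonymous differences: 1.

1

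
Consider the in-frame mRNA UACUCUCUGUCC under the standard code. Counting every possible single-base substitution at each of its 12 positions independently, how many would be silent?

Codon 1 (UAC, Tyr): 1 synonymous substitution.
Codon 2 (UCU, Ser): 3 synonymous substitutions.
Codon 3 (CUG, Leu): 4 synonymous substitutions.
Codon 4 (UCC, Ser): 3 synonymous substitutions.
Total: 1 + 3 + 4 + 3 = 11.

11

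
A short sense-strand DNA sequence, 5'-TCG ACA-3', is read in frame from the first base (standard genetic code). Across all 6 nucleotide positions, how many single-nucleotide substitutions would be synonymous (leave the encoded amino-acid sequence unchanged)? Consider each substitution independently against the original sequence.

6

Codon 1 (TCG, Ser): 3 synonymous substitutions.
Codon 2 (ACA, Thr): 3 synonymous substitutions.
Total: 3 + 3 = 6.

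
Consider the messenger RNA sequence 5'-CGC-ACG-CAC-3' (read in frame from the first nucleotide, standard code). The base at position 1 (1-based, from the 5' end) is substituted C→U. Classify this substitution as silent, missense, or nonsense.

missense

Position 1 falls in codon 1: CGC → Arg.
After the substitution the codon is UGC → Cys.
Arg ≠ Cys, so this is a missense mutation.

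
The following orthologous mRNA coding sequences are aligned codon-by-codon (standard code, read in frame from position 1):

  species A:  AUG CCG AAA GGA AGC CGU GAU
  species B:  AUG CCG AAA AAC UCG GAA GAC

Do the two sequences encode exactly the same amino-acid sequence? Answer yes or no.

no

Codon 1: AUG Met / AUG Met — identical.
Codon 2: CCG Pro / CCG Pro — identical.
Codon 3: AAA Lys / AAA Lys — identical.
Codon 4: GGA Gly / AAC Asn — nonsynonymous.
Codon 5: AGC Ser / UCG Ser — synonymous.
Codon 6: CGU Arg / GAA Glu — nonsynonymous.
Codon 7: GAU Asp / GAC Asp — synonymous.
Nonsynonymous differences: 2 → different protein.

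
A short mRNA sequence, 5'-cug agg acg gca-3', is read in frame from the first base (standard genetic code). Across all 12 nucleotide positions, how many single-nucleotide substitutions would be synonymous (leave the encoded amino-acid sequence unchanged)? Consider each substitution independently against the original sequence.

Codon 1 (CUG, Leu): 4 synonymous substitutions.
Codon 2 (AGG, Arg): 2 synonymous substitutions.
Codon 3 (ACG, Thr): 3 synonymous substitutions.
Codon 4 (GCA, Ala): 3 synonymous substitutions.
Total: 4 + 2 + 3 + 3 = 12.

12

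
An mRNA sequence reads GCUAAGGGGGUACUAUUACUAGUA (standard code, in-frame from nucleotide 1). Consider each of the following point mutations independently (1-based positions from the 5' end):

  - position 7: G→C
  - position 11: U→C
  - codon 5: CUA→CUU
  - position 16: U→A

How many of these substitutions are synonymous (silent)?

1

Codon 3: GGG (Gly) → CGG (Arg) — missense.
Codon 4: GUA (Val) → GCA (Ala) — missense.
Codon 5: CUA (Leu) → CUU (Leu) — synonymous.
Codon 6: UUA (Leu) → AUA (Ile) — missense.
Synonymous: 1 of 4.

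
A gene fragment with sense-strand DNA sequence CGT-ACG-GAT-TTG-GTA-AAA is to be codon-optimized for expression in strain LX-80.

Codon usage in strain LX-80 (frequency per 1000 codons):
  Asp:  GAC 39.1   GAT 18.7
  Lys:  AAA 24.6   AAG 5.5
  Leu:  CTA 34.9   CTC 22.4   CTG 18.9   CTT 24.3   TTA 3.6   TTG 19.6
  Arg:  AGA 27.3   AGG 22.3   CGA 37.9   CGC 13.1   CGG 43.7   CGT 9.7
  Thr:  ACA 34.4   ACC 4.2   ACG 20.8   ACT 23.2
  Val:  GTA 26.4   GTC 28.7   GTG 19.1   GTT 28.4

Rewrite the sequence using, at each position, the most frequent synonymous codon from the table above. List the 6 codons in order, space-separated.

CGG ACA GAC CTA GTC AAA

Codon 1 (Arg): best is CGG at 43.7.
Codon 2 (Thr): best is ACA at 34.4.
Codon 3 (Asp): best is GAC at 39.1.
Codon 4 (Leu): best is CTA at 34.9.
Codon 5 (Val): best is GTC at 28.7.
Codon 6 (Lys): best is AAA at 24.6.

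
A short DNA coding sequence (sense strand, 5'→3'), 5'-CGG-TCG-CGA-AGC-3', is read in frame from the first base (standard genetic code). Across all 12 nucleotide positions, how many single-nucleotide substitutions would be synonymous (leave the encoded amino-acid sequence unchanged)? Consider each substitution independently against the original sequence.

Codon 1 (CGG, Arg): 4 synonymous substitutions.
Codon 2 (TCG, Ser): 3 synonymous substitutions.
Codon 3 (CGA, Arg): 4 synonymous substitutions.
Codon 4 (AGC, Ser): 1 synonymous substitution.
Total: 4 + 3 + 4 + 1 = 12.

12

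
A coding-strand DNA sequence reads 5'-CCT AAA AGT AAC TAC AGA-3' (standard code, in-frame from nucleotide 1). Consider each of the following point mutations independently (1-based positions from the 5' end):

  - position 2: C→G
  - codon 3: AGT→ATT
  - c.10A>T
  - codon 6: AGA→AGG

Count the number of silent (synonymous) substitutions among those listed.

1

Codon 1: CCT (Pro) → CGT (Arg) — missense.
Codon 3: AGT (Ser) → ATT (Ile) — missense.
Codon 4: AAC (Asn) → TAC (Tyr) — missense.
Codon 6: AGA (Arg) → AGG (Arg) — synonymous.
Synonymous: 1 of 4.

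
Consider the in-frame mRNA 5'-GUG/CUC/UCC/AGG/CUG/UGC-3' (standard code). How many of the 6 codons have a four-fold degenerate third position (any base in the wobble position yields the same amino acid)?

4

Codon 1 GUG (Val): third position 4-fold.
Codon 2 CUC (Leu): third position 4-fold.
Codon 3 UCC (Ser): third position 4-fold.
Codon 4 AGG (Arg): third position 2-fold.
Codon 5 CUG (Leu): third position 4-fold.
Codon 6 UGC (Cys): third position 2-fold.
Four-fold degenerate third positions: 4.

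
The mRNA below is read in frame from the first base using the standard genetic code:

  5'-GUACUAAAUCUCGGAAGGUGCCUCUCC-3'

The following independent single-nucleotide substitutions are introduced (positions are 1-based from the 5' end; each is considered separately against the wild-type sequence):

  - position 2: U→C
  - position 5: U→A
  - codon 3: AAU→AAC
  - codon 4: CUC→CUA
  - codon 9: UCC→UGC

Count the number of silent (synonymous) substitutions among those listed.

Codon 1: GUA (Val) → GCA (Ala) — missense.
Codon 2: CUA (Leu) → CAA (Gln) — missense.
Codon 3: AAU (Asn) → AAC (Asn) — synonymous.
Codon 4: CUC (Leu) → CUA (Leu) — synonymous.
Codon 9: UCC (Ser) → UGC (Cys) — missense.
Synonymous: 2 of 5.

2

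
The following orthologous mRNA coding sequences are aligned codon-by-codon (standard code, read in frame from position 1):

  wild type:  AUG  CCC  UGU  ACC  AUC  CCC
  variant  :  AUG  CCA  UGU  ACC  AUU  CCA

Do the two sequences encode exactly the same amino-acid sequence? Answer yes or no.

Codon 1: AUG Met / AUG Met — identical.
Codon 2: CCC Pro / CCA Pro — synonymous.
Codon 3: UGU Cys / UGU Cys — identical.
Codon 4: ACC Thr / ACC Thr — identical.
Codon 5: AUC Ile / AUU Ile — synonymous.
Codon 6: CCC Pro / CCA Pro — synonymous.
Nonsynonymous differences: 0 → same protein.

yes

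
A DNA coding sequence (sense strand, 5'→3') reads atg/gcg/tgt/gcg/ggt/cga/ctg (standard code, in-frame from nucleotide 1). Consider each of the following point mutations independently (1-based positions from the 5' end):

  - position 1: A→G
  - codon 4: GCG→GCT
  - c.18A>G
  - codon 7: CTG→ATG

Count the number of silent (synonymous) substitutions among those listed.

Codon 1: ATG (Met) → GTG (Val) — missense.
Codon 4: GCG (Ala) → GCT (Ala) — synonymous.
Codon 6: CGA (Arg) → CGG (Arg) — synonymous.
Codon 7: CTG (Leu) → ATG (Met) — missense.
Synonymous: 2 of 4.

2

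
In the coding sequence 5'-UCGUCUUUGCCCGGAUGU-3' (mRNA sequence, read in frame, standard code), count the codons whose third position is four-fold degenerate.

Codon 1 UCG (Ser): third position 4-fold.
Codon 2 UCU (Ser): third position 4-fold.
Codon 3 UUG (Leu): third position 2-fold.
Codon 4 CCC (Pro): third position 4-fold.
Codon 5 GGA (Gly): third position 4-fold.
Codon 6 UGU (Cys): third position 2-fold.
Four-fold degenerate third positions: 4.

4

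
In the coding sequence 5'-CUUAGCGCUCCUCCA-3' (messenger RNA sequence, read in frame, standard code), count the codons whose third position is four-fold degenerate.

Codon 1 CUU (Leu): third position 4-fold.
Codon 2 AGC (Ser): third position 2-fold.
Codon 3 GCU (Ala): third position 4-fold.
Codon 4 CCU (Pro): third position 4-fold.
Codon 5 CCA (Pro): third position 4-fold.
Four-fold degenerate third positions: 4.

4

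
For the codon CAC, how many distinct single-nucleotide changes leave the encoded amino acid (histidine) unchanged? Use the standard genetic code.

Position 1: none → 0 synonymous.
Position 2: none → 0 synonymous.
Position 3: CAT → 1 synonymous.
Total: 0 + 0 + 1 = 1.

1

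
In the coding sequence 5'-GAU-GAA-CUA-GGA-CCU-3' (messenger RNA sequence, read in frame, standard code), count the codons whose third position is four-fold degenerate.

3

Codon 1 GAU (Asp): third position 2-fold.
Codon 2 GAA (Glu): third position 2-fold.
Codon 3 CUA (Leu): third position 4-fold.
Codon 4 GGA (Gly): third position 4-fold.
Codon 5 CCU (Pro): third position 4-fold.
Four-fold degenerate third positions: 3.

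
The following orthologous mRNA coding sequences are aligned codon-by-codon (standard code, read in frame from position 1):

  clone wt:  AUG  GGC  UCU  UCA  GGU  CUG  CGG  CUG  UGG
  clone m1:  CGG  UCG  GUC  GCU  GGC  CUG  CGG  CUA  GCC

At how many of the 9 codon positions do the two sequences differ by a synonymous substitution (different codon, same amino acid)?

Codon 1: AUG Met / CGG Arg — nonsynonymous.
Codon 2: GGC Gly / UCG Ser — nonsynonymous.
Codon 3: UCU Ser / GUC Val — nonsynonymous.
Codon 4: UCA Ser / GCU Ala — nonsynonymous.
Codon 5: GGU Gly / GGC Gly — synonymous.
Codon 6: CUG Leu / CUG Leu — identical.
Codon 7: CGG Arg / CGG Arg — identical.
Codon 8: CUG Leu / CUA Leu — synonymous.
Codon 9: UGG Trp / GCC Ala — nonsynonymous.
Synonymous differences: 2.

2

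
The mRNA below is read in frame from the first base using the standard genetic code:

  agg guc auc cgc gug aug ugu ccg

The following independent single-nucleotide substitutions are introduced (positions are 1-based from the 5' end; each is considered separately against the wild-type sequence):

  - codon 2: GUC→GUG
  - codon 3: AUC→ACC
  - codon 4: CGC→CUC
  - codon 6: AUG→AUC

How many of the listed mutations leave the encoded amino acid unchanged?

Codon 2: GUC (Val) → GUG (Val) — synonymous.
Codon 3: AUC (Ile) → ACC (Thr) — missense.
Codon 4: CGC (Arg) → CUC (Leu) — missense.
Codon 6: AUG (Met) → AUC (Ile) — missense.
Synonymous: 1 of 4.

1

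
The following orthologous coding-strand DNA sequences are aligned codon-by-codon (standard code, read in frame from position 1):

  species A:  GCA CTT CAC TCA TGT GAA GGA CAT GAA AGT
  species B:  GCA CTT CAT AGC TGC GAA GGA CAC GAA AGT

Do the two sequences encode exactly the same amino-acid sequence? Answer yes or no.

Codon 1: GCA Ala / GCA Ala — identical.
Codon 2: CTT Leu / CTT Leu — identical.
Codon 3: CAC His / CAT His — synonymous.
Codon 4: TCA Ser / AGC Ser — synonymous.
Codon 5: TGT Cys / TGC Cys — synonymous.
Codon 6: GAA Glu / GAA Glu — identical.
Codon 7: GGA Gly / GGA Gly — identical.
Codon 8: CAT His / CAC His — synonymous.
Codon 9: GAA Glu / GAA Glu — identical.
Codon 10: AGT Ser / AGT Ser — identical.
Nonsynonymous differences: 0 → same protein.

yes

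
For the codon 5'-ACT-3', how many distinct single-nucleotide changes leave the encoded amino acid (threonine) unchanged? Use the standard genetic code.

3

Position 1: none → 0 synonymous.
Position 2: none → 0 synonymous.
Position 3: ACC, ACA, ACG → 3 synonymous.
Total: 0 + 0 + 3 = 3.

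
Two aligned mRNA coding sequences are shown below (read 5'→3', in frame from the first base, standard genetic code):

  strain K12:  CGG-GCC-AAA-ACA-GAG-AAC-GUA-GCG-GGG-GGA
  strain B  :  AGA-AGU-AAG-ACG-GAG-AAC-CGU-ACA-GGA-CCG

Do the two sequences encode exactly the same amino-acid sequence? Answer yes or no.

Codon 1: CGG Arg / AGA Arg — synonymous.
Codon 2: GCC Ala / AGU Ser — nonsynonymous.
Codon 3: AAA Lys / AAG Lys — synonymous.
Codon 4: ACA Thr / ACG Thr — synonymous.
Codon 5: GAG Glu / GAG Glu — identical.
Codon 6: AAC Asn / AAC Asn — identical.
Codon 7: GUA Val / CGU Arg — nonsynonymous.
Codon 8: GCG Ala / ACA Thr — nonsynonymous.
Codon 9: GGG Gly / GGA Gly — synonymous.
Codon 10: GGA Gly / CCG Pro — nonsynonymous.
Nonsynonymous differences: 4 → different protein.

no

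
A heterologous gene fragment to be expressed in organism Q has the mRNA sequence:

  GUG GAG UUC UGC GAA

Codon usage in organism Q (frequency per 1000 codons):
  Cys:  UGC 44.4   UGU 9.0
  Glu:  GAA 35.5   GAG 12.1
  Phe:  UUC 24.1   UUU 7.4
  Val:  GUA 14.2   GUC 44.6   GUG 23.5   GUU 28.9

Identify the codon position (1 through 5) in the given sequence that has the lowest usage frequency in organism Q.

Codon 1 GUG (Val): 23.5 per 1000.
Codon 2 GAG (Glu): 12.1 per 1000.
Codon 3 UUC (Phe): 24.1 per 1000.
Codon 4 UGC (Cys): 44.4 per 1000.
Codon 5 GAA (Glu): 35.5 per 1000.
Lowest frequency is 12.1 at codon 2.

2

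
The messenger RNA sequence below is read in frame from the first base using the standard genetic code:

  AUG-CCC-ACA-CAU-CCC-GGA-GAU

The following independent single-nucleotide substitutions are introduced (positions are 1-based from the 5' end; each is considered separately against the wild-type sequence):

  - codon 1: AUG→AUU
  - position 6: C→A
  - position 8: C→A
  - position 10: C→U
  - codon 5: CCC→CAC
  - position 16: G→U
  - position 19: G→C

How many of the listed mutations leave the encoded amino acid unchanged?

Codon 1: AUG (Met) → AUU (Ile) — missense.
Codon 2: CCC (Pro) → CCA (Pro) — synonymous.
Codon 3: ACA (Thr) → AAA (Lys) — missense.
Codon 4: CAU (His) → UAU (Tyr) — missense.
Codon 5: CCC (Pro) → CAC (His) — missense.
Codon 6: GGA (Gly) → UGA (Stop) — nonsense.
Codon 7: GAU (Asp) → CAU (His) — missense.
Synonymous: 1 of 7.

1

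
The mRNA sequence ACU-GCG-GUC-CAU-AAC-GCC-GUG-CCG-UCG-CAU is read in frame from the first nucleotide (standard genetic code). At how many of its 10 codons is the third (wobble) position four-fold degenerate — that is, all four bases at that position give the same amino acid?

7

Codon 1 ACU (Thr): third position 4-fold.
Codon 2 GCG (Ala): third position 4-fold.
Codon 3 GUC (Val): third position 4-fold.
Codon 4 CAU (His): third position 2-fold.
Codon 5 AAC (Asn): third position 2-fold.
Codon 6 GCC (Ala): third position 4-fold.
Codon 7 GUG (Val): third position 4-fold.
Codon 8 CCG (Pro): third position 4-fold.
Codon 9 UCG (Ser): third position 4-fold.
Codon 10 CAU (His): third position 2-fold.
Four-fold degenerate third positions: 7.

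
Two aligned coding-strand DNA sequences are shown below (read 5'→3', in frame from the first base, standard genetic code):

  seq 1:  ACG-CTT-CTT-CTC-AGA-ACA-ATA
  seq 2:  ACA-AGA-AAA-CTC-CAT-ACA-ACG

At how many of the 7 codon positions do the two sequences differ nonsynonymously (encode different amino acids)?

4

Codon 1: ACG Thr / ACA Thr — synonymous.
Codon 2: CTT Leu / AGA Arg — nonsynonymous.
Codon 3: CTT Leu / AAA Lys — nonsynonymous.
Codon 4: CTC Leu / CTC Leu — identical.
Codon 5: AGA Arg / CAT His — nonsynonymous.
Codon 6: ACA Thr / ACA Thr — identical.
Codon 7: ATA Ile / ACG Thr — nonsynonymous.
Nonsynonymous differences: 4.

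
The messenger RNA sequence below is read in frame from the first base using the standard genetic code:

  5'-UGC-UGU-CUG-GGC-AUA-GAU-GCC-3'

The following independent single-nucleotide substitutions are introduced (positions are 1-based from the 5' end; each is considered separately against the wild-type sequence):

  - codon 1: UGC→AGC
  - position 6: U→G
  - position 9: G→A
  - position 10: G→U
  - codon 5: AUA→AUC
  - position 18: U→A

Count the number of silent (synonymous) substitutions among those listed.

Codon 1: UGC (Cys) → AGC (Ser) — missense.
Codon 2: UGU (Cys) → UGG (Trp) — missense.
Codon 3: CUG (Leu) → CUA (Leu) — synonymous.
Codon 4: GGC (Gly) → UGC (Cys) — missense.
Codon 5: AUA (Ile) → AUC (Ile) — synonymous.
Codon 6: GAU (Asp) → GAA (Glu) — missense.
Synonymous: 2 of 6.

2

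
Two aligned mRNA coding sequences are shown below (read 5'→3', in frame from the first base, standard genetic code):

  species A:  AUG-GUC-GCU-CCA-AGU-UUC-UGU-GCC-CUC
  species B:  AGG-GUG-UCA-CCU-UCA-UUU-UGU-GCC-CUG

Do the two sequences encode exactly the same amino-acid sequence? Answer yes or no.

no

Codon 1: AUG Met / AGG Arg — nonsynonymous.
Codon 2: GUC Val / GUG Val — synonymous.
Codon 3: GCU Ala / UCA Ser — nonsynonymous.
Codon 4: CCA Pro / CCU Pro — synonymous.
Codon 5: AGU Ser / UCA Ser — synonymous.
Codon 6: UUC Phe / UUU Phe — synonymous.
Codon 7: UGU Cys / UGU Cys — identical.
Codon 8: GCC Ala / GCC Ala — identical.
Codon 9: CUC Leu / CUG Leu — synonymous.
Nonsynonymous differences: 2 → different protein.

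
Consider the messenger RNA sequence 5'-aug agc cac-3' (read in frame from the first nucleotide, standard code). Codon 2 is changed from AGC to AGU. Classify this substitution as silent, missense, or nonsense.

Position 6 falls in codon 2: AGC → Ser.
After the substitution the codon is AGU → Ser.
Both encode Ser, so the change is synonymous.

silent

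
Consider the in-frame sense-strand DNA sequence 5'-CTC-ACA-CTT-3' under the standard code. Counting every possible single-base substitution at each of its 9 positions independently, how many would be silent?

Codon 1 (CTC, Leu): 3 synonymous substitutions.
Codon 2 (ACA, Thr): 3 synonymous substitutions.
Codon 3 (CTT, Leu): 3 synonymous substitutions.
Total: 3 + 3 + 3 = 9.

9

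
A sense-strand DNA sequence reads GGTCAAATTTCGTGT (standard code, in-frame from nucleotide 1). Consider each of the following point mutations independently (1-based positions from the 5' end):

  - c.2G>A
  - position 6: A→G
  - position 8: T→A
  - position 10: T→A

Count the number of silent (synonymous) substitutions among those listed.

1

Codon 1: GGT (Gly) → GAT (Asp) — missense.
Codon 2: CAA (Gln) → CAG (Gln) — synonymous.
Codon 3: ATT (Ile) → AAT (Asn) — missense.
Codon 4: TCG (Ser) → ACG (Thr) — missense.
Synonymous: 1 of 4.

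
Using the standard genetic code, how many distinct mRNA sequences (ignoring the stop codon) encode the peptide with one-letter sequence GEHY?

32

Gly: 4 codons.
Glu: 2 codons.
His: 2 codons.
Tyr: 2 codons.
4 × 2 × 2 × 2 = 32.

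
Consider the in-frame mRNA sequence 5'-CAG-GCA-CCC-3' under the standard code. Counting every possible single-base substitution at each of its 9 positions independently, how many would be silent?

Codon 1 (CAG, Gln): 1 synonymous substitution.
Codon 2 (GCA, Ala): 3 synonymous substitutions.
Codon 3 (CCC, Pro): 3 synonymous substitutions.
Total: 1 + 3 + 3 = 7.

7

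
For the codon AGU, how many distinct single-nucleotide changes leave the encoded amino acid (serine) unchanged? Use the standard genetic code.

1

Position 1: none → 0 synonymous.
Position 2: none → 0 synonymous.
Position 3: AGC → 1 synonymous.
Total: 0 + 0 + 1 = 1.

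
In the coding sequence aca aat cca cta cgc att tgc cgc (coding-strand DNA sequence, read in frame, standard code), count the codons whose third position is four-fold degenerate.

5

Codon 1 ACA (Thr): third position 4-fold.
Codon 2 AAT (Asn): third position 2-fold.
Codon 3 CCA (Pro): third position 4-fold.
Codon 4 CTA (Leu): third position 4-fold.
Codon 5 CGC (Arg): third position 4-fold.
Codon 6 ATT (Ile): third position 3-fold.
Codon 7 TGC (Cys): third position 2-fold.
Codon 8 CGC (Arg): third position 4-fold.
Four-fold degenerate third positions: 5.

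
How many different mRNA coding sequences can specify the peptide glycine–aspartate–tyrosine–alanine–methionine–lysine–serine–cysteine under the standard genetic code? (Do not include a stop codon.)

Gly: 4 codons.
Asp: 2 codons.
Tyr: 2 codons.
Ala: 4 codons.
Met: 1 codon.
Lys: 2 codons.
Ser: 6 codons.
Cys: 2 codons.
4 × 2 × 2 × 4 × 1 × 2 × 6 × 2 = 1536.

1536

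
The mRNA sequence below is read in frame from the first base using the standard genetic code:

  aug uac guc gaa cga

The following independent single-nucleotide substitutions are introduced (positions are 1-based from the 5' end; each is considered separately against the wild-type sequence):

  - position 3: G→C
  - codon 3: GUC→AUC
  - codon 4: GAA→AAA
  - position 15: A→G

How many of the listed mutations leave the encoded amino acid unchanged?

Codon 1: AUG (Met) → AUC (Ile) — missense.
Codon 3: GUC (Val) → AUC (Ile) — missense.
Codon 4: GAA (Glu) → AAA (Lys) — missense.
Codon 5: CGA (Arg) → CGG (Arg) — synonymous.
Synonymous: 1 of 4.

1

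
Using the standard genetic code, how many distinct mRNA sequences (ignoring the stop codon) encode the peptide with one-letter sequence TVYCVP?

Thr: 4 codons.
Val: 4 codons.
Tyr: 2 codons.
Cys: 2 codons.
Val: 4 codons.
Pro: 4 codons.
4 × 4 × 2 × 2 × 4 × 4 = 1024.

1024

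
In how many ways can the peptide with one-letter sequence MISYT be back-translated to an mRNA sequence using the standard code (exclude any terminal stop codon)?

144

Met: 1 codon.
Ile: 3 codons.
Ser: 6 codons.
Tyr: 2 codons.
Thr: 4 codons.
1 × 3 × 6 × 2 × 4 = 144.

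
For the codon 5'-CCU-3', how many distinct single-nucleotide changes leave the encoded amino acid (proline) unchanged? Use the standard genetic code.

3

Position 1: none → 0 synonymous.
Position 2: none → 0 synonymous.
Position 3: CCC, CCA, CCG → 3 synonymous.
Total: 0 + 0 + 3 = 3.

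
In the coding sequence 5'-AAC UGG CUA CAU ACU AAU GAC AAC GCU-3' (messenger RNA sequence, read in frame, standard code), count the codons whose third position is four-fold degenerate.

Codon 1 AAC (Asn): third position 2-fold.
Codon 2 UGG (Trp): third position 1-fold.
Codon 3 CUA (Leu): third position 4-fold.
Codon 4 CAU (His): third position 2-fold.
Codon 5 ACU (Thr): third position 4-fold.
Codon 6 AAU (Asn): third position 2-fold.
Codon 7 GAC (Asp): third position 2-fold.
Codon 8 AAC (Asn): third position 2-fold.
Codon 9 GCU (Ala): third position 4-fold.
Four-fold degenerate third positions: 3.

3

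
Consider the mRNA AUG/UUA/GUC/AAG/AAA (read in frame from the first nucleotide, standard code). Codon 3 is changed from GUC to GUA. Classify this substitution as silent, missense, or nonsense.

silent

Position 9 falls in codon 3: GUC → Val.
After the substitution the codon is GUA → Val.
Both encode Val, so the change is synonymous.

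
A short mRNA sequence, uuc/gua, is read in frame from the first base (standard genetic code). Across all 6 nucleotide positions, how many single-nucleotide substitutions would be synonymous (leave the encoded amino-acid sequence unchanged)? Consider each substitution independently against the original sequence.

Codon 1 (UUC, Phe): 1 synonymous substitution.
Codon 2 (GUA, Val): 3 synonymous substitutions.
Total: 1 + 3 = 4.

4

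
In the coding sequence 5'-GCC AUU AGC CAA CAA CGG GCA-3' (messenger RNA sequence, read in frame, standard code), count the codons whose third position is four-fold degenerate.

Codon 1 GCC (Ala): third position 4-fold.
Codon 2 AUU (Ile): third position 3-fold.
Codon 3 AGC (Ser): third position 2-fold.
Codon 4 CAA (Gln): third position 2-fold.
Codon 5 CAA (Gln): third position 2-fold.
Codon 6 CGG (Arg): third position 4-fold.
Codon 7 GCA (Ala): third position 4-fold.
Four-fold degenerate third positions: 3.

3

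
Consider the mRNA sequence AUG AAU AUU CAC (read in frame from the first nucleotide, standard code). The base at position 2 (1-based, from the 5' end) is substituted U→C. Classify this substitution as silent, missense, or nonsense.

missense

Position 2 falls in codon 1: AUG → Met.
After the substitution the codon is ACG → Thr.
Met ≠ Thr, so this is a missense mutation.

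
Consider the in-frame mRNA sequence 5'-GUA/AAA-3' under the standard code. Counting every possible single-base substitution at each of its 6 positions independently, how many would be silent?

Codon 1 (GUA, Val): 3 synonymous substitutions.
Codon 2 (AAA, Lys): 1 synonymous substitution.
Total: 3 + 1 = 4.

4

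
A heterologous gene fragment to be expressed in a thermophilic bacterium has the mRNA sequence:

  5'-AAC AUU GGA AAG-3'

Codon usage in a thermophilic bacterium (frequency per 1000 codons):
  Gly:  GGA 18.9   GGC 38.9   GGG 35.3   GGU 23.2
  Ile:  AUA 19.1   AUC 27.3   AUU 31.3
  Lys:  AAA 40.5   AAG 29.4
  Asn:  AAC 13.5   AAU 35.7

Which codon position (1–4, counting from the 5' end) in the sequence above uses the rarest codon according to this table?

1

Codon 1 AAC (Asn): 13.5 per 1000.
Codon 2 AUU (Ile): 31.3 per 1000.
Codon 3 GGA (Gly): 18.9 per 1000.
Codon 4 AAG (Lys): 29.4 per 1000.
Lowest frequency is 13.5 at codon 1.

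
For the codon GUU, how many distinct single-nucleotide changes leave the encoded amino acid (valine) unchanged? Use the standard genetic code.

3

Position 1: none → 0 synonymous.
Position 2: none → 0 synonymous.
Position 3: GUC, GUA, GUG → 3 synonymous.
Total: 0 + 0 + 3 = 3.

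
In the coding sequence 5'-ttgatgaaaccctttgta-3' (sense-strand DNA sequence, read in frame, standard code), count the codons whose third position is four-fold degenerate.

2

Codon 1 TTG (Leu): third position 2-fold.
Codon 2 ATG (Met): third position 1-fold.
Codon 3 AAA (Lys): third position 2-fold.
Codon 4 CCC (Pro): third position 4-fold.
Codon 5 TTT (Phe): third position 2-fold.
Codon 6 GTA (Val): third position 4-fold.
Four-fold degenerate third positions: 2.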